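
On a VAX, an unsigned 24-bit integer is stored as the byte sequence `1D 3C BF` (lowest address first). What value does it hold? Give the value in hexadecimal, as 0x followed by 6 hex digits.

0xBF3C1D

Little-endian stores the least-significant byte at the lowest address.
Reassemble most-significant byte first: BF 3C 1D → 0xBF3C1D.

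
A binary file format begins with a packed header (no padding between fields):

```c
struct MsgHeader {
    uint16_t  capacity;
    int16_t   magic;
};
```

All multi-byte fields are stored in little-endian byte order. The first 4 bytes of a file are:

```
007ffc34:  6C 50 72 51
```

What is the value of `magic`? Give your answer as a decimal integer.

20850

`magic` follows `capacity` (2 bytes), so it starts at byte offset 2 and occupies 2 bytes.
Bytes at offsets 2..3: 72 51.
Little-endian: lowest address holds the least-significant byte.
Reassemble most-significant byte first: 51 72 → 0x5172.
0x5172 = 20850.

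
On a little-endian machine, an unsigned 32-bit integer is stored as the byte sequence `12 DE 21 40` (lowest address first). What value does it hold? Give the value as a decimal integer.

1075961362

In little-endian order the low byte comes first in memory.
Reassemble most-significant byte first: 40 21 DE 12 → 0x4021DE12.
0x4021DE12 = 1075961362.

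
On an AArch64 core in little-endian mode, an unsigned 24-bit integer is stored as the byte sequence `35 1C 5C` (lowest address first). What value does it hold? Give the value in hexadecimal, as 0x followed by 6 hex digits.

0x5C1C35

In little-endian order the low byte comes first in memory.
Reassemble most-significant byte first: 5C 1C 35 → 0x5C1C35.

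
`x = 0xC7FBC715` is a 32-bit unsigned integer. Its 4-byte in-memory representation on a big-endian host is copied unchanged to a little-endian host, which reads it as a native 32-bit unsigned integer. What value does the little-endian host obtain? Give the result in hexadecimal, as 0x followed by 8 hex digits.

Stored big-endian, the bytes at ascending addresses are C7 FB C7 15.
Read back as little-endian, the first byte is least significant, giving 0x15C7FBC7.

0x15C7FBC7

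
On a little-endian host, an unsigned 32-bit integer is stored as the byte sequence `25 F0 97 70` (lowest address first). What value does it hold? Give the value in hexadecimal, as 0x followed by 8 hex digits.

0x7097F025

Little-endian: lowest address holds the least-significant byte.
Reassemble most-significant byte first: 70 97 F0 25 → 0x7097F025.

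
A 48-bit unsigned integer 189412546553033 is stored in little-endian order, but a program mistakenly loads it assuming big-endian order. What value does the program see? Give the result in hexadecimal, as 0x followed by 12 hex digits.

0xC9A48D0B45AC

189412546553033 in 48-bit hexadecimal is 0xAC450B8DA4C9.
Stored little-endian, the bytes at ascending addresses are C9 A4 8D 0B 45 AC.
Read back as big-endian, the last byte is least significant, giving 0xC9A48D0B45AC.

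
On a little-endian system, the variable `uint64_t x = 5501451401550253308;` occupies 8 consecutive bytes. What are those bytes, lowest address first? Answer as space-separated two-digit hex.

FC 4C 7A DA E6 14 59 4C

5501451401550253308 in hexadecimal, padded to 64 bits, is 0x4C5914E6DA7A4CFC.
Split into bytes (most-significant first): 4C 59 14 E6 DA 7A 4C FC.
Little-endian stores the least-significant byte at the lowest address.
So at ascending addresses the bytes are FC 4C 7A DA E6 14 59 4C.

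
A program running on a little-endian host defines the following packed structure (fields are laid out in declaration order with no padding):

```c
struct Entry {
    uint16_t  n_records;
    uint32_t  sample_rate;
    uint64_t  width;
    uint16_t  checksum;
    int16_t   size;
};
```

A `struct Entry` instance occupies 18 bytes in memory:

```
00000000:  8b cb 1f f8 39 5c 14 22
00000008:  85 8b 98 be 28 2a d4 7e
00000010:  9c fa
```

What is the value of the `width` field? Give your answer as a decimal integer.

3037887511046464020

`width` follows `n_records` (2 B), `sample_rate` (4 B), so it starts at offset 2 + 4 = 6 and occupies 8 bytes.
Bytes at offsets 6..13: 14 22 85 8B 98 BE 28 2A.
Little-endian stores the least-significant byte at the lowest address.
Reassemble most-significant byte first: 2A 28 BE 98 8B 85 22 14 → 0x2A28BE988B852214.
0x2A28BE988B852214 = 3037887511046464020.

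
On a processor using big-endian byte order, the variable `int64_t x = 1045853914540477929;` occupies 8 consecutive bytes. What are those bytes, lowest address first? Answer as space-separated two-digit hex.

1045853914540477929 in hexadecimal, padded to 64 bits, is 0x0E839E9817230DE9.
Split into bytes (most-significant first): 0E 83 9E 98 17 23 0D E9.
Big-endian: lowest address holds the most-significant byte.
So the memory order matches the most-significant-first order: 0E 83 9E 98 17 23 0D E9.

0E 83 9E 98 17 23 0D E9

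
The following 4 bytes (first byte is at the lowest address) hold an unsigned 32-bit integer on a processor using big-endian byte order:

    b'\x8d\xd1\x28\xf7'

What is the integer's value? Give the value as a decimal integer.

Big-endian stores the most-significant byte at the lowest address.
The bytes are already most-significant first: 0x8DD128F7.
0x8DD128F7 = 2379294967.

2379294967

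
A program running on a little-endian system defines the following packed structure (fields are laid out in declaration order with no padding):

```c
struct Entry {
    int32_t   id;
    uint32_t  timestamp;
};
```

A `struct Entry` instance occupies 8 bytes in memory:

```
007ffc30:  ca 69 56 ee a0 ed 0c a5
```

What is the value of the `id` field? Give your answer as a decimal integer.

-296326710

`id` is the first field, at byte offset 0, occupying 4 bytes.
Bytes at offsets 0..3: CA 69 56 EE.
In little-endian order the low byte comes first in memory.
Reassemble most-significant byte first: EE 56 69 CA → 0xEE5669CA.
Top bit is set, so as a signed 32-bit value this is 0xEE5669CA − 2^32 = -296326710.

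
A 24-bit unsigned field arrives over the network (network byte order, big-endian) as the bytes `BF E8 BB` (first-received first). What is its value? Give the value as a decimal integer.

12576955

In big-endian order the high byte comes first in memory.
The bytes are already most-significant first: 0xBFE8BB.
0xBFE8BB = 12576955.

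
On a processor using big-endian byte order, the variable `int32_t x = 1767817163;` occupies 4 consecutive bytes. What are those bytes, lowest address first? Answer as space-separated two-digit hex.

69 5E BF CB

1767817163 in hexadecimal, padded to 32 bits, is 0x695EBFCB.
Split into bytes (most-significant first): 69 5E BF CB.
Big-endian stores the most-significant byte at the lowest address.
So the memory order matches the most-significant-first order: 69 5E BF CB.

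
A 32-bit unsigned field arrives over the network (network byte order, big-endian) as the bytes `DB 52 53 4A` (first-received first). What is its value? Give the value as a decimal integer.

3679605578

In big-endian order the high byte comes first in memory.
The bytes are already most-significant first: 0xDB52534A.
0xDB52534A = 3679605578.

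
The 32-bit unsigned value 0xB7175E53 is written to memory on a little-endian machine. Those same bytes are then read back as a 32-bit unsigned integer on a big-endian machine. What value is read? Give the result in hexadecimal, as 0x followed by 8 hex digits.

0x535E17B7

Stored little-endian, the bytes at ascending addresses are 53 5E 17 B7.
Read back as big-endian, the last byte is least significant, giving 0x535E17B7.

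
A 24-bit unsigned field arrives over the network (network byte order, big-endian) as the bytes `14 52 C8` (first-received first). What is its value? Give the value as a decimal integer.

1331912

Big-endian: lowest address holds the most-significant byte.
The bytes are already most-significant first: 0x1452C8.
0x1452C8 = 1331912.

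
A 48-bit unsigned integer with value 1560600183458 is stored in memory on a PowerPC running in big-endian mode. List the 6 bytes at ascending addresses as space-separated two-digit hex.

01 6B 5B 05 02 A2

1560600183458 in hexadecimal, padded to 48 bits, is 0x016B5B0502A2.
Split into bytes (most-significant first): 01 6B 5B 05 02 A2.
Big-endian stores the most-significant byte at the lowest address.
So the memory order matches the most-significant-first order: 01 6B 5B 05 02 A2.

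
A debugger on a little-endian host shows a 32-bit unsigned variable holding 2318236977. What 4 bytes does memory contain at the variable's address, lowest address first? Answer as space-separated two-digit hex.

31 7D 2D 8A

2318236977 in hexadecimal, padded to 32 bits, is 0x8A2D7D31.
Split into bytes (most-significant first): 8A 2D 7D 31.
Little-endian: lowest address holds the least-significant byte.
So at ascending addresses the bytes are 31 7D 2D 8A.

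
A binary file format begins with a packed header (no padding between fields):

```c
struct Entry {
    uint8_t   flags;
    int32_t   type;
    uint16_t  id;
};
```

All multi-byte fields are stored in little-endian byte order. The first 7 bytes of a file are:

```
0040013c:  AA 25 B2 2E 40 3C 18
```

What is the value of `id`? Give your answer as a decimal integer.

6204

`id` follows `flags` (1 B), `type` (4 B), so it starts at offset 1 + 4 = 5 and occupies 2 bytes.
Bytes at offsets 5..6: 3C 18.
In little-endian order the low byte comes first in memory.
Reassemble most-significant byte first: 18 3C → 0x183C.
0x183C = 6204.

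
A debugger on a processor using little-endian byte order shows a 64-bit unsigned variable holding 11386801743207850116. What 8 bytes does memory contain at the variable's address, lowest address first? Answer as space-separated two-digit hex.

84 E0 B3 07 DB 0B 06 9E

11386801743207850116 in hexadecimal, padded to 64 bits, is 0x9E060BDB07B3E084.
Split into bytes (most-significant first): 9E 06 0B DB 07 B3 E0 84.
Little-endian: lowest address holds the least-significant byte.
So at ascending addresses the bytes are 84 E0 B3 07 DB 0B 06 9E.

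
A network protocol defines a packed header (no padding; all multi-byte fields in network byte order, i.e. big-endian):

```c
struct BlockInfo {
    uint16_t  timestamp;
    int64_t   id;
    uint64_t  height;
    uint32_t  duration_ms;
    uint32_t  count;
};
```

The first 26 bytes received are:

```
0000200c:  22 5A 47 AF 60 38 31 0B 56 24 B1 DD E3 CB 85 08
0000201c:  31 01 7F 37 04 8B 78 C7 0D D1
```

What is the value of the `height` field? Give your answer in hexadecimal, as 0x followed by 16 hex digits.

`height` follows `timestamp` (2 B), `id` (8 B), so it starts at offset 2 + 8 = 10 and occupies 8 bytes.
Bytes at offsets 10..17: B1 DD E3 CB 85 08 31 01.
Big-endian stores the most-significant byte at the lowest address.
The bytes are already most-significant first: 0xB1DDE3CB85083101.

0xB1DDE3CB85083101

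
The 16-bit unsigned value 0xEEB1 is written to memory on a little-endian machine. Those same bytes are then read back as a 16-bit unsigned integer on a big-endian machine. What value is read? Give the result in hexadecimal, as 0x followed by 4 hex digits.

0xB1EE

Stored little-endian, the bytes at ascending addresses are B1 EE.
Read back as big-endian, the last byte is least significant, giving 0xB1EE.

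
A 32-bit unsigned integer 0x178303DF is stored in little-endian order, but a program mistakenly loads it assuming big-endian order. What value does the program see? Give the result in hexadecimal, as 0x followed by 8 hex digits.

Stored little-endian, the bytes at ascending addresses are DF 03 83 17.
Read back as big-endian, the last byte is least significant, giving 0xDF038317.

0xDF038317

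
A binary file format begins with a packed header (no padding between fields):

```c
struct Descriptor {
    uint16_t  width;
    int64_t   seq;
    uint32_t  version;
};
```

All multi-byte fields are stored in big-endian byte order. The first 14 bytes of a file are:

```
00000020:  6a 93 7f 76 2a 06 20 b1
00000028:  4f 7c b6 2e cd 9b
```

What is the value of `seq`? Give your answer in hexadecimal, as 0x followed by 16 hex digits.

`seq` follows `width` (2 bytes), so it starts at byte offset 2 and occupies 8 bytes.
Bytes at offsets 2..9: 7F 76 2A 06 20 B1 4F 7C.
Big-endian stores the most-significant byte at the lowest address.
The bytes are already most-significant first: 0x7F762A0620B14F7C.

0x7F762A0620B14F7C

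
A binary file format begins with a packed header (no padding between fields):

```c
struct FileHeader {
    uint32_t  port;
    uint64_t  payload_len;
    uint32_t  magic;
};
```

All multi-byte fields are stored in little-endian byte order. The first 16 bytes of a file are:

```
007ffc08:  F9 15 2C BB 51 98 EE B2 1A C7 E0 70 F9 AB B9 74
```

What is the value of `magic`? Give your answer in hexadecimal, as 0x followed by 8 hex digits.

0x74B9ABF9

`magic` follows `port` (4 B), `payload_len` (8 B), so it starts at offset 4 + 8 = 12 and occupies 4 bytes.
Bytes at offsets 12..15: F9 AB B9 74.
Little-endian: lowest address holds the least-significant byte.
Reassemble most-significant byte first: 74 B9 AB F9 → 0x74B9ABF9.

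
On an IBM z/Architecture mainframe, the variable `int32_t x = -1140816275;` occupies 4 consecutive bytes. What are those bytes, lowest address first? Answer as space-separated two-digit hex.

Two's complement of -1140816275 in 32 bits: 1140816275 = 0x43FF7993; invert → 0xBC00866C; add 1 → 0xBC00866D.
Split into bytes (most-significant first): BC 00 86 6D.
In big-endian order the high byte comes first in memory.
So the memory order matches the most-significant-first order: BC 00 86 6D.

BC 00 86 6D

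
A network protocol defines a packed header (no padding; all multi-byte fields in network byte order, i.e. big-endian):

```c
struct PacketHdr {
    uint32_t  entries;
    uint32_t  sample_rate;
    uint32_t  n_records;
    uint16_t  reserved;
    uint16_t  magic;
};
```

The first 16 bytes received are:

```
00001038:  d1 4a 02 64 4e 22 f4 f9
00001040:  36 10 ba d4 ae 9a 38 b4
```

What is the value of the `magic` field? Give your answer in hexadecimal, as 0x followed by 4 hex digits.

0x38B4

`magic` follows `entries` (4 B), `sample_rate` (4 B), `n_records` (4 B), `reserved` (2 B), so it starts at offset 4 + 4 + 4 + 2 = 14 and occupies 2 bytes.
Bytes at offsets 14..15: 38 B4.
Big-endian: lowest address holds the most-significant byte.
The bytes are already most-significant first: 0x38B4.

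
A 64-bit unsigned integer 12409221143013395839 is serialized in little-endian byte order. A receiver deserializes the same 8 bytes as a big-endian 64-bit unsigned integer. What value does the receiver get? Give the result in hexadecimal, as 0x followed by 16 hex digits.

0x7F8D94F8E16836AC

12409221143013395839 in 64-bit hexadecimal is 0xAC3668E1F8948D7F.
Stored little-endian, the bytes at ascending addresses are 7F 8D 94 F8 E1 68 36 AC.
Read back as big-endian, the last byte is least significant, giving 0x7F8D94F8E16836AC.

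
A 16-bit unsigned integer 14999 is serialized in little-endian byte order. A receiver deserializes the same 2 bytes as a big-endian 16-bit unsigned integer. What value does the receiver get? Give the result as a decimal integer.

14999 in 16-bit hexadecimal is 0x3A97.
Stored little-endian, the bytes at ascending addresses are 97 3A.
Read back as big-endian, the last byte is least significant, giving 0x973A.
0x973A = 38714.

38714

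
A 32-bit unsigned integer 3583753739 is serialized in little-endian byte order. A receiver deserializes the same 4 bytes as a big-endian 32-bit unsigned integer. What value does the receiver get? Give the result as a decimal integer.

197041109

3583753739 in 32-bit hexadecimal is 0xD59BBE0B.
Stored little-endian, the bytes at ascending addresses are 0B BE 9B D5.
Read back as big-endian, the last byte is least significant, giving 0x0BBE9BD5.
0x0BBE9BD5 = 197041109.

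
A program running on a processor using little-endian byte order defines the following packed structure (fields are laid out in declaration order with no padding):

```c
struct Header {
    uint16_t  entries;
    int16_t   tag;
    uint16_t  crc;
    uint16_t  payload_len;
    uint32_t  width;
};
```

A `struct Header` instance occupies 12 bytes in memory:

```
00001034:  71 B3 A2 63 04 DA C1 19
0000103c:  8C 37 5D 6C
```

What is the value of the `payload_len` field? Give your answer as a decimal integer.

6593

`payload_len` follows `entries` (2 B), `tag` (2 B), `crc` (2 B), so it starts at offset 2 + 2 + 2 = 6 and occupies 2 bytes.
Bytes at offsets 6..7: C1 19.
Little-endian: lowest address holds the least-significant byte.
Reassemble most-significant byte first: 19 C1 → 0x19C1.
0x19C1 = 6593.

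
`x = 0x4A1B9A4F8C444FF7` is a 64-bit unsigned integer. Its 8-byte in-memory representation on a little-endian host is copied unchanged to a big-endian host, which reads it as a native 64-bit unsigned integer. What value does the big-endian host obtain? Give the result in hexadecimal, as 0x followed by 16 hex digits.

0xF74F448C4F9A1B4A

Stored little-endian, the bytes at ascending addresses are F7 4F 44 8C 4F 9A 1B 4A.
Read back as big-endian, the last byte is least significant, giving 0xF74F448C4F9A1B4A.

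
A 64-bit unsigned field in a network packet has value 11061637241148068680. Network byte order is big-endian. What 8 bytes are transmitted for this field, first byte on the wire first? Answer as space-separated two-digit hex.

11061637241148068680 in hexadecimal, padded to 64 bits, is 0x9982D476B8DCD348.
Split into bytes (most-significant first): 99 82 D4 76 B8 DC D3 48.
In big-endian order the high byte comes first in memory.
So the memory order matches the most-significant-first order: 99 82 D4 76 B8 DC D3 48.

99 82 D4 76 B8 DC D3 48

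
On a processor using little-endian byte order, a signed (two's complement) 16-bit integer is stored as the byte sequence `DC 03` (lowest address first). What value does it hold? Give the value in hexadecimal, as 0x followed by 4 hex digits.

0x03DC

In little-endian order the low byte comes first in memory.
Reassemble most-significant byte first: 03 DC → 0x03DC.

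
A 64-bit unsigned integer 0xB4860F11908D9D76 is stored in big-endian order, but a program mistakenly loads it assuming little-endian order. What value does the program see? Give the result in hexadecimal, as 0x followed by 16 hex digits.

Stored big-endian, the bytes at ascending addresses are B4 86 0F 11 90 8D 9D 76.
Read back as little-endian, the first byte is least significant, giving 0x769D8D90110F86B4.

0x769D8D90110F86B4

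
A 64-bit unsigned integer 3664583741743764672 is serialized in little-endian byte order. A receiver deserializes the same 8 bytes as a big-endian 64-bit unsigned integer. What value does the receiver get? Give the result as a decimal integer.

3664583741743764672 in 64-bit hexadecimal is 0x32DB377F504F14C0.
Stored little-endian, the bytes at ascending addresses are C0 14 4F 50 7F 37 DB 32.
Read back as big-endian, the last byte is least significant, giving 0xC0144F507F37DB32.
0xC0144F507F37DB32 = 13840774761966721842.

13840774761966721842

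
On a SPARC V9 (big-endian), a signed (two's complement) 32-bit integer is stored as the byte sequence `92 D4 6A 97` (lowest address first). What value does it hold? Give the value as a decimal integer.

-1831572841

In big-endian order the high byte comes first in memory.
The bytes are already most-significant first: 0x92D46A97.
Top bit is set, so as a signed 32-bit value this is 0x92D46A97 − 2^32 = -1831572841.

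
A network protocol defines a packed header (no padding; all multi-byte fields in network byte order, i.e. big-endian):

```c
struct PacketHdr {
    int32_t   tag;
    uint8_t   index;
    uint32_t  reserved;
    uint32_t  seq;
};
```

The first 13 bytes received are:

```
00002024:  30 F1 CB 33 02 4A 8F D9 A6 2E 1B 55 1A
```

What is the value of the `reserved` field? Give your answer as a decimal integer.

`reserved` follows `tag` (4 B), `index` (1 B), so it starts at offset 4 + 1 = 5 and occupies 4 bytes.
Bytes at offsets 5..8: 4A 8F D9 A6.
In big-endian order the high byte comes first in memory.
The bytes are already most-significant first: 0x4A8FD9A6.
0x4A8FD9A6 = 1250941350.

1250941350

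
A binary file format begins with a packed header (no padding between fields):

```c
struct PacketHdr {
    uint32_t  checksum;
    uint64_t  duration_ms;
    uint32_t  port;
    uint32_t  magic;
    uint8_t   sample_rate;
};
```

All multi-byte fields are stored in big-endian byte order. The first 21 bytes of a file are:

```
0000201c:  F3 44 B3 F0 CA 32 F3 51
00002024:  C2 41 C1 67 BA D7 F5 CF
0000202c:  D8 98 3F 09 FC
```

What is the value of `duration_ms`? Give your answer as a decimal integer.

`duration_ms` follows `checksum` (4 bytes), so it starts at byte offset 4 and occupies 8 bytes.
Bytes at offsets 4..11: CA 32 F3 51 C2 41 C1 67.
Big-endian stores the most-significant byte at the lowest address.
The bytes are already most-significant first: 0xCA32F351C241C167.
0xCA32F351C241C167 = 14569975276973965671.

14569975276973965671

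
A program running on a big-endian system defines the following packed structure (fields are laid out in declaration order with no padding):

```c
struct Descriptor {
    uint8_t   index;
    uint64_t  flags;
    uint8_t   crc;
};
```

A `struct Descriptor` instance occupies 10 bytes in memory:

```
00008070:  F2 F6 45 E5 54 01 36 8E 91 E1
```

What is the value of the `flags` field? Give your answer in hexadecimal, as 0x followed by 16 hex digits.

0xF645E55401368E91

`flags` follows `index` (1 byte), so it starts at byte offset 1 and occupies 8 bytes.
Bytes at offsets 1..8: F6 45 E5 54 01 36 8E 91.
Big-endian: lowest address holds the most-significant byte.
The bytes are already most-significant first: 0xF645E55401368E91.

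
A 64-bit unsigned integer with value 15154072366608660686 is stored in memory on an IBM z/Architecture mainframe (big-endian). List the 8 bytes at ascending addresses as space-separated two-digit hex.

D2 4E 14 87 18 45 B8 CE

15154072366608660686 in hexadecimal, padded to 64 bits, is 0xD24E14871845B8CE.
Split into bytes (most-significant first): D2 4E 14 87 18 45 B8 CE.
In big-endian order the high byte comes first in memory.
So the memory order matches the most-significant-first order: D2 4E 14 87 18 45 B8 CE.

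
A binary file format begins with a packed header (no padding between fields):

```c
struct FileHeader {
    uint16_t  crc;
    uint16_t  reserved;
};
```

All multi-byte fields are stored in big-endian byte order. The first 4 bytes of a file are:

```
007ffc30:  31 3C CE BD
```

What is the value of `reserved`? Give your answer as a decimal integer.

52925

`reserved` follows `crc` (2 bytes), so it starts at byte offset 2 and occupies 2 bytes.
Bytes at offsets 2..3: CE BD.
Big-endian stores the most-significant byte at the lowest address.
The bytes are already most-significant first: 0xCEBD.
0xCEBD = 52925.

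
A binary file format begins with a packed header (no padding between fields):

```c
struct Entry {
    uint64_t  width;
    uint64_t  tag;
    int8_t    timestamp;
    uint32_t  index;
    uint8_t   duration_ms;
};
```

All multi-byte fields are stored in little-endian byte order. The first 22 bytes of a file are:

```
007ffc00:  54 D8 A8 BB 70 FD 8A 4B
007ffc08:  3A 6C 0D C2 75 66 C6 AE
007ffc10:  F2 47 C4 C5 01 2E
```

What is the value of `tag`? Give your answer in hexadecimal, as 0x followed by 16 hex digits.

0xAEC66675C20D6C3A

`tag` follows `width` (8 bytes), so it starts at byte offset 8 and occupies 8 bytes.
Bytes at offsets 8..15: 3A 6C 0D C2 75 66 C6 AE.
Little-endian stores the least-significant byte at the lowest address.
Reassemble most-significant byte first: AE C6 66 75 C2 0D 6C 3A → 0xAEC66675C20D6C3A.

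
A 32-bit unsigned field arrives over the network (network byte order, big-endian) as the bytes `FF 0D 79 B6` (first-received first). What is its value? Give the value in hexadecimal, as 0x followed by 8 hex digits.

0xFF0D79B6

Big-endian stores the most-significant byte at the lowest address.
The bytes are already most-significant first: 0xFF0D79B6.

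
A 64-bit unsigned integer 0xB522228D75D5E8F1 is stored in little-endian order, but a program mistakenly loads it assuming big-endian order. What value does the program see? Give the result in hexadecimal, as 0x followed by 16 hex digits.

Stored little-endian, the bytes at ascending addresses are F1 E8 D5 75 8D 22 22 B5.
Read back as big-endian, the last byte is least significant, giving 0xF1E8D5758D2222B5.

0xF1E8D5758D2222B5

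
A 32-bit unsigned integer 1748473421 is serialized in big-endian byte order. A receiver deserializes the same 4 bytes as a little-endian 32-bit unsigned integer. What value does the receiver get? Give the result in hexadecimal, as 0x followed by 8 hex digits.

0x4D963768

1748473421 in 32-bit hexadecimal is 0x6837964D.
Stored big-endian, the bytes at ascending addresses are 68 37 96 4D.
Read back as little-endian, the first byte is least significant, giving 0x4D963768.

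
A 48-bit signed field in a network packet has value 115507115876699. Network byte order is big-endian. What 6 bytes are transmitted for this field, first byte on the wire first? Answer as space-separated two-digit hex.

115507115876699 in hexadecimal, padded to 48 bits, is 0x690D989C615B.
Split into bytes (most-significant first): 69 0D 98 9C 61 5B.
Big-endian stores the most-significant byte at the lowest address.
So the memory order matches the most-significant-first order: 69 0D 98 9C 61 5B.

69 0D 98 9C 61 5B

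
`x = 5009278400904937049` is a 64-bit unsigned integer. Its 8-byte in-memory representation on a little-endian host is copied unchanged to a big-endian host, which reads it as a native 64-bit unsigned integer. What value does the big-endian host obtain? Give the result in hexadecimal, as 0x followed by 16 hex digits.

0x59BEF9522A888445

5009278400904937049 in 64-bit hexadecimal is 0x4584882A52F9BE59.
Stored little-endian, the bytes at ascending addresses are 59 BE F9 52 2A 88 84 45.
Read back as big-endian, the last byte is least significant, giving 0x59BEF9522A888445.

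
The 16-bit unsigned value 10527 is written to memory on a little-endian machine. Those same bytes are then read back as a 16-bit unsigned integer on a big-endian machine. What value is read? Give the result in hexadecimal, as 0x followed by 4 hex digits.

10527 in 16-bit hexadecimal is 0x291F.
Stored little-endian, the bytes at ascending addresses are 1F 29.
Read back as big-endian, the last byte is least significant, giving 0x1F29.

0x1F29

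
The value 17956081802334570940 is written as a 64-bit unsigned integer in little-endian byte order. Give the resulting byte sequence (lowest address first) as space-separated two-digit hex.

17956081802334570940 in hexadecimal, padded to 64 bits, is 0xF930D1438A0209BC.
Split into bytes (most-significant first): F9 30 D1 43 8A 02 09 BC.
In little-endian order the low byte comes first in memory.
So at ascending addresses the bytes are BC 09 02 8A 43 D1 30 F9.

BC 09 02 8A 43 D1 30 F9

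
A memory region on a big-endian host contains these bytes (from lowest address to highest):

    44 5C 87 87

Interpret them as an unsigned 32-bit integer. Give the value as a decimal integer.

1146914695

Big-endian: lowest address holds the most-significant byte.
The bytes are already most-significant first: 0x445C8787.
0x445C8787 = 1146914695.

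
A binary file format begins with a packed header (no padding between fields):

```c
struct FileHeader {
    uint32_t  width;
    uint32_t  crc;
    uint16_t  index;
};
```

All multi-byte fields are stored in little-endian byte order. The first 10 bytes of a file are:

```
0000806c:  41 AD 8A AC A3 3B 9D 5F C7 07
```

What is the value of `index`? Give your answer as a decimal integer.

1991

`index` follows `width` (4 B), `crc` (4 B), so it starts at offset 4 + 4 = 8 and occupies 2 bytes.
Bytes at offsets 8..9: C7 07.
In little-endian order the low byte comes first in memory.
Reassemble most-significant byte first: 07 C7 → 0x07C7.
0x07C7 = 1991.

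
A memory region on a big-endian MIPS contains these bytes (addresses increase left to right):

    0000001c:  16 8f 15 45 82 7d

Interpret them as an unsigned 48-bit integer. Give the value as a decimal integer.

24803793011325

Big-endian: lowest address holds the most-significant byte.
The bytes are already most-significant first: 0x168F1545827D.
0x168F1545827D = 24803793011325.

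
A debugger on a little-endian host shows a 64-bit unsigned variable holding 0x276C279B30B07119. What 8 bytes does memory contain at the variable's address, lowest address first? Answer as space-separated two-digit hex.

Split into bytes (most-significant first): 27 6C 27 9B 30 B0 71 19.
Little-endian: lowest address holds the least-significant byte.
So at ascending addresses the bytes are 19 71 B0 30 9B 27 6C 27.

19 71 B0 30 9B 27 6C 27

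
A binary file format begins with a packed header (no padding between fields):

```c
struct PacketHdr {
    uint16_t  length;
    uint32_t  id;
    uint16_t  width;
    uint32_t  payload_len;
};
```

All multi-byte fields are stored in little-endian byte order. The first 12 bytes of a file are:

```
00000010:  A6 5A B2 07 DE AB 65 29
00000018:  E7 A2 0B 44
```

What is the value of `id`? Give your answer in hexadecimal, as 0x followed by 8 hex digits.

0xABDE07B2

`id` follows `length` (2 bytes), so it starts at byte offset 2 and occupies 4 bytes.
Bytes at offsets 2..5: B2 07 DE AB.
Little-endian: lowest address holds the least-significant byte.
Reassemble most-significant byte first: AB DE 07 B2 → 0xABDE07B2.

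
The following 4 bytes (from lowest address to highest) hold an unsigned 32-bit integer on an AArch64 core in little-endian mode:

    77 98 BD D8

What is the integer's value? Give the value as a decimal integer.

3636303991

Little-endian: lowest address holds the least-significant byte.
Reassemble most-significant byte first: D8 BD 98 77 → 0xD8BD9877.
0xD8BD9877 = 3636303991.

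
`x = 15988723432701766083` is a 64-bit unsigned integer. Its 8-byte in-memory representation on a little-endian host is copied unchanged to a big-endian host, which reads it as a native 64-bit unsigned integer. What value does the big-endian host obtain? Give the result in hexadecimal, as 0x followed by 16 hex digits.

0xC329270A405BE3DD

15988723432701766083 in 64-bit hexadecimal is 0xDDE35B400A2729C3.
Stored little-endian, the bytes at ascending addresses are C3 29 27 0A 40 5B E3 DD.
Read back as big-endian, the last byte is least significant, giving 0xC329270A405BE3DD.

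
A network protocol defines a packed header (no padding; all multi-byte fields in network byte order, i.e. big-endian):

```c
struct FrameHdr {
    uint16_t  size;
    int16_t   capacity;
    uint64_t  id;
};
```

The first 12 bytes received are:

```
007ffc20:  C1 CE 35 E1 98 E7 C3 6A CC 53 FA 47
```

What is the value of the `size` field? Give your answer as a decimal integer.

`size` is the first field, at byte offset 0, occupying 2 bytes.
Bytes at offsets 0..1: C1 CE.
Big-endian: lowest address holds the most-significant byte.
The bytes are already most-significant first: 0xC1CE.
0xC1CE = 49614.

49614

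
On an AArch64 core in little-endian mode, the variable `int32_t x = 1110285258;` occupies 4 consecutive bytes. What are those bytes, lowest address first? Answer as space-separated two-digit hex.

1110285258 in hexadecimal, padded to 32 bits, is 0x422D9BCA.
Split into bytes (most-significant first): 42 2D 9B CA.
Little-endian: lowest address holds the least-significant byte.
So at ascending addresses the bytes are CA 9B 2D 42.

CA 9B 2D 42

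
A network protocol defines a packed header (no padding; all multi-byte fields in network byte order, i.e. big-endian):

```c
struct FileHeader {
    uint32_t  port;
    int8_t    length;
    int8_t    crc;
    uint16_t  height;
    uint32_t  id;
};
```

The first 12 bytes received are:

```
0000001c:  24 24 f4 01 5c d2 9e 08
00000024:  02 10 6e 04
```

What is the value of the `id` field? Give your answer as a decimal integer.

`id` follows `port` (4 B), `length` (1 B), `crc` (1 B), `height` (2 B), so it starts at offset 4 + 1 + 1 + 2 = 8 and occupies 4 bytes.
Bytes at offsets 8..11: 02 10 6E 04.
In big-endian order the high byte comes first in memory.
The bytes are already most-significant first: 0x02106E04.
0x02106E04 = 34631172.

34631172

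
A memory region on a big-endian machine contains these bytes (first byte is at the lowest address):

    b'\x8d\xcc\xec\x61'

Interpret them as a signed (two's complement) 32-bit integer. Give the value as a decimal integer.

-1915949983

Big-endian: lowest address holds the most-significant byte.
The bytes are already most-significant first: 0x8DCCEC61.
Top bit is set, so as a signed 32-bit value this is 0x8DCCEC61 − 2^32 = -1915949983.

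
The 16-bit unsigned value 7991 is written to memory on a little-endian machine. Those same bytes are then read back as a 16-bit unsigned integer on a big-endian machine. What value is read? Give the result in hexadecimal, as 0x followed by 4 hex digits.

0x371F

7991 in 16-bit hexadecimal is 0x1F37.
Stored little-endian, the bytes at ascending addresses are 37 1F.
Read back as big-endian, the last byte is least significant, giving 0x371F.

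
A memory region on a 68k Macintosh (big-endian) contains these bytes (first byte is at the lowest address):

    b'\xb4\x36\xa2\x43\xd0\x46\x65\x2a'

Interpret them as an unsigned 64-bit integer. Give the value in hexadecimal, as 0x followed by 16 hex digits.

Big-endian stores the most-significant byte at the lowest address.
The bytes are already most-significant first: 0xB436A243D046652A.

0xB436A243D046652A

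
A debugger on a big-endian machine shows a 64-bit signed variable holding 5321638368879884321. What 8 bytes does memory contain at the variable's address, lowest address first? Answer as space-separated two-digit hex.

49 DA 41 E6 B8 2C B8 21

5321638368879884321 in hexadecimal, padded to 64 bits, is 0x49DA41E6B82CB821.
Split into bytes (most-significant first): 49 DA 41 E6 B8 2C B8 21.
In big-endian order the high byte comes first in memory.
So the memory order matches the most-significant-first order: 49 DA 41 E6 B8 2C B8 21.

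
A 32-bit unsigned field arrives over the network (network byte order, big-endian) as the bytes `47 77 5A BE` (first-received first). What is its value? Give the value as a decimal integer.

1199004350

In big-endian order the high byte comes first in memory.
The bytes are already most-significant first: 0x47775ABE.
0x47775ABE = 1199004350.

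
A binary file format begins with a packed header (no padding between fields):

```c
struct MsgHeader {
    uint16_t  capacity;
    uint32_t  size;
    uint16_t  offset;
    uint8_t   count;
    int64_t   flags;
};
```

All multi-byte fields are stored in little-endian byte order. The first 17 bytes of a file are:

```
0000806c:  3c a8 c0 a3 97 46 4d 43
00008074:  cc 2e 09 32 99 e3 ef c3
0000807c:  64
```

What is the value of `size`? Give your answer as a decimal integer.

1184342976

`size` follows `capacity` (2 bytes), so it starts at byte offset 2 and occupies 4 bytes.
Bytes at offsets 2..5: C0 A3 97 46.
Little-endian stores the least-significant byte at the lowest address.
Reassemble most-significant byte first: 46 97 A3 C0 → 0x4697A3C0.
0x4697A3C0 = 1184342976.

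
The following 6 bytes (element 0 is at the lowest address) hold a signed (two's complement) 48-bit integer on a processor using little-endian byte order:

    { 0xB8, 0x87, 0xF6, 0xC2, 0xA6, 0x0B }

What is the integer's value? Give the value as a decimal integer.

12810863413176

Little-endian stores the least-significant byte at the lowest address.
Reassemble most-significant byte first: 0B A6 C2 F6 87 B8 → 0x0BA6C2F687B8.
0x0BA6C2F687B8 = 12810863413176.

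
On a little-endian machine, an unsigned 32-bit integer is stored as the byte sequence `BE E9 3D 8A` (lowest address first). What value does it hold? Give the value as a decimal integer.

2319313342

In little-endian order the low byte comes first in memory.
Reassemble most-significant byte first: 8A 3D E9 BE → 0x8A3DE9BE.
0x8A3DE9BE = 2319313342.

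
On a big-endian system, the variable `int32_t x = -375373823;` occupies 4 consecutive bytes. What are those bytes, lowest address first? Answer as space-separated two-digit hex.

Two's complement of -375373823 in 32 bits: 375373823 = 0x165FBFFF; invert → 0xE9A04000; add 1 → 0xE9A04001.
Split into bytes (most-significant first): E9 A0 40 01.
In big-endian order the high byte comes first in memory.
So the memory order matches the most-significant-first order: E9 A0 40 01.

E9 A0 40 01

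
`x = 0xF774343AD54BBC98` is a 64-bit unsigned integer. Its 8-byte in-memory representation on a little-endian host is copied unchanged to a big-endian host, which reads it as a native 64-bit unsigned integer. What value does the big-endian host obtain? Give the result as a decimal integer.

11005754968563283191

Stored little-endian, the bytes at ascending addresses are 98 BC 4B D5 3A 34 74 F7.
Read back as big-endian, the last byte is least significant, giving 0x98BC4BD53A3474F7.
0x98BC4BD53A3474F7 = 11005754968563283191.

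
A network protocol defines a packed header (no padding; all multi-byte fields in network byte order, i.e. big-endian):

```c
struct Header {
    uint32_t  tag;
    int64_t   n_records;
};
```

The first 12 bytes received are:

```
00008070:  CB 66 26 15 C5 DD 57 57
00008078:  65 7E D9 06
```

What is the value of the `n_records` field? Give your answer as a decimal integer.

`n_records` follows `tag` (4 bytes), so it starts at byte offset 4 and occupies 8 bytes.
Bytes at offsets 4..11: C5 DD 57 57 65 7E D9 06.
Big-endian: lowest address holds the most-significant byte.
The bytes are already most-significant first: 0xC5DD5757657ED906.
Top bit is set, so as a signed 64-bit value this is 0xC5DD5757657ED906 − 2^64 = -4189096045508110074.

-4189096045508110074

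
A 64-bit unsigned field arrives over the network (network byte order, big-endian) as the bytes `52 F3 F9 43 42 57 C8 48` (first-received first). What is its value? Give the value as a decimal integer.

Big-endian: lowest address holds the most-significant byte.
The bytes are already most-significant first: 0x52F3F9434257C848.
0x52F3F9434257C848 = 5977395197721954376.

5977395197721954376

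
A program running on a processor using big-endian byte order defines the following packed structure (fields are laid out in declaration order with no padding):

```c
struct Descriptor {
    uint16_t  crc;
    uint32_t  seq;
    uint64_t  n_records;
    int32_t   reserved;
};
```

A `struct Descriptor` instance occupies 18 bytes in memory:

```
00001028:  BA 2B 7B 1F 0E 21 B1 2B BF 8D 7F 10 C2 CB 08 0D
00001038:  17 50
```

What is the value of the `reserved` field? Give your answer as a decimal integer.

135075664

`reserved` follows `crc` (2 B), `seq` (4 B), `n_records` (8 B), so it starts at offset 2 + 4 + 8 = 14 and occupies 4 bytes.
Bytes at offsets 14..17: 08 0D 17 50.
Big-endian: lowest address holds the most-significant byte.
The bytes are already most-significant first: 0x080D1750.
0x080D1750 = 135075664.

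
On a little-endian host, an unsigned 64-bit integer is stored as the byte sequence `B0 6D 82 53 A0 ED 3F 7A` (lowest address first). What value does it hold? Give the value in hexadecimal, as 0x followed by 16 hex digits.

0x7A3FEDA053826DB0

In little-endian order the low byte comes first in memory.
Reassemble most-significant byte first: 7A 3F ED A0 53 82 6D B0 → 0x7A3FEDA053826DB0.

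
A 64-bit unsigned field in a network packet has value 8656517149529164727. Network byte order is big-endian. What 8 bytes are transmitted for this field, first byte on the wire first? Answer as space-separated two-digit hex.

8656517149529164727 in hexadecimal, padded to 64 bits, is 0x7822207BB9C34BB7.
Split into bytes (most-significant first): 78 22 20 7B B9 C3 4B B7.
In big-endian order the high byte comes first in memory.
So the memory order matches the most-significant-first order: 78 22 20 7B B9 C3 4B B7.

78 22 20 7B B9 C3 4B B7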